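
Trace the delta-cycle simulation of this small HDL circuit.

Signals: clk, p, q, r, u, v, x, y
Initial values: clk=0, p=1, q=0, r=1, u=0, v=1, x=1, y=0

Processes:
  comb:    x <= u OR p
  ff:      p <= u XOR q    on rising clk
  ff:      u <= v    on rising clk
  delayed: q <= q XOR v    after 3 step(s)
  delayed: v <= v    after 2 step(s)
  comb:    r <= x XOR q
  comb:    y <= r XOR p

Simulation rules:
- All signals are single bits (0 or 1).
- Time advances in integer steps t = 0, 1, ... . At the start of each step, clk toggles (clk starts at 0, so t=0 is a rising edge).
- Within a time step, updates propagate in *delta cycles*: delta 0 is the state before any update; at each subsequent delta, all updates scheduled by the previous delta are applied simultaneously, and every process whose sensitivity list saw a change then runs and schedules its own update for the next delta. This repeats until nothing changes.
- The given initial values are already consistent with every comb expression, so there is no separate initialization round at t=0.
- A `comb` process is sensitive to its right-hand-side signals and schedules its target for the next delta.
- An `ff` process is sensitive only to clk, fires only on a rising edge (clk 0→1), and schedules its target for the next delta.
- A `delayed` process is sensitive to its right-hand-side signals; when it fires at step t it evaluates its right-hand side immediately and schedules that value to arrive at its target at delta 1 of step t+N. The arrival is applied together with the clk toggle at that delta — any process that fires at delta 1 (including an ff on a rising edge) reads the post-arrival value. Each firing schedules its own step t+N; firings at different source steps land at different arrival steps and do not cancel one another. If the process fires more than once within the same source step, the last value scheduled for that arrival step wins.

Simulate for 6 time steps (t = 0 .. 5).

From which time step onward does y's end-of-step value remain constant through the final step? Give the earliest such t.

t=0 Δ0: q=0 y=0 v=1 clk=0 r=1 x=1 u=0 p=1
  Δ1: clk:0→1
  Δ2: u:0→1, p:1→0
  Δ3: y:0→1
  (3Δ to stable)
t=1 Δ0: q=0 y=1 v=1 clk=1 r=1 x=1 u=1 p=0
  Δ1: clk:1→0
  (1Δ to stable)
t=2 Δ0: q=0 y=1 v=1 clk=0 r=1 x=1 u=1 p=0
  Δ1: clk:0→1
  Δ2: p:0→1
  Δ3: y:1→0
  (3Δ to stable)
t=3 Δ0: q=0 y=0 v=1 clk=1 r=1 x=1 u=1 p=1
  Δ1: clk:1→0
  (1Δ to stable)
t=4 Δ0: q=0 y=0 v=1 clk=0 r=1 x=1 u=1 p=1
  Δ1: clk:0→1
  (1Δ to stable)
t=5 Δ0: q=0 y=0 v=1 clk=1 r=1 x=1 u=1 p=1
  Δ1: clk:1→0
  (1Δ to stable)

2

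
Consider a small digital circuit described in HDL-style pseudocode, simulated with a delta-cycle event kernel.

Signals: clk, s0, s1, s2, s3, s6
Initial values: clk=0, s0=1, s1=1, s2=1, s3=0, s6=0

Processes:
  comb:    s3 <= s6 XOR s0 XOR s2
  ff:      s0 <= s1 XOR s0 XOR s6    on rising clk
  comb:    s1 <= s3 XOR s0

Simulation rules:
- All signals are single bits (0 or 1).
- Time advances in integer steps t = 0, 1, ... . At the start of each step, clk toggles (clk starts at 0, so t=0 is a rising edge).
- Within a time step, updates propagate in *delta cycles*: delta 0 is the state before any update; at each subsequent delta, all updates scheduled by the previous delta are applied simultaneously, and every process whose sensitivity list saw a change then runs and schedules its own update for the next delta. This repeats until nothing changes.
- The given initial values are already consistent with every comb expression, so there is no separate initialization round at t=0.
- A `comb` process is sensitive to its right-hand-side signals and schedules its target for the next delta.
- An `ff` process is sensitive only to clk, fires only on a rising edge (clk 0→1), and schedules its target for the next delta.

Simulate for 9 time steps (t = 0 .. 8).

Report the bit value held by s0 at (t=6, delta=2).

t0.Δ0 s3=0 s0=1 clk=0 s6=0 s1=1 s2=1
t0.Δ1 s3=0 s0=1 clk=1 s6=0 s1=1 s2=1
t0.Δ2 s3=0 s0=0 clk=1 s6=0 s1=1 s2=1
t0.Δ3 s3=1 s0=0 clk=1 s6=0 s1=0 s2=1
t0.Δ4 s3=1 s0=0 clk=1 s6=0 s1=1 s2=1
t1.Δ0 s3=1 s0=0 clk=1 s6=0 s1=1 s2=1
t1.Δ1 s3=1 s0=0 clk=0 s6=0 s1=1 s2=1
t2.Δ0 s3=1 s0=0 clk=0 s6=0 s1=1 s2=1
t2.Δ1 s3=1 s0=0 clk=1 s6=0 s1=1 s2=1
t2.Δ2 s3=1 s0=1 clk=1 s6=0 s1=1 s2=1
t2.Δ3 s3=0 s0=1 clk=1 s6=0 s1=0 s2=1
t2.Δ4 s3=0 s0=1 clk=1 s6=0 s1=1 s2=1
t3.Δ0 s3=0 s0=1 clk=1 s6=0 s1=1 s2=1
t3.Δ1 s3=0 s0=1 clk=0 s6=0 s1=1 s2=1
t4.Δ0 s3=0 s0=1 clk=0 s6=0 s1=1 s2=1
t4.Δ1 s3=0 s0=1 clk=1 s6=0 s1=1 s2=1
t4.Δ2 s3=0 s0=0 clk=1 s6=0 s1=1 s2=1
t4.Δ3 s3=1 s0=0 clk=1 s6=0 s1=0 s2=1
t4.Δ4 s3=1 s0=0 clk=1 s6=0 s1=1 s2=1
t5.Δ0 s3=1 s0=0 clk=1 s6=0 s1=1 s2=1
t5.Δ1 s3=1 s0=0 clk=0 s6=0 s1=1 s2=1
t6.Δ0 s3=1 s0=0 clk=0 s6=0 s1=1 s2=1
t6.Δ1 s3=1 s0=0 clk=1 s6=0 s1=1 s2=1
t6.Δ2 s3=1 s0=1 clk=1 s6=0 s1=1 s2=1
t6.Δ3 s3=0 s0=1 clk=1 s6=0 s1=0 s2=1
t6.Δ4 s3=0 s0=1 clk=1 s6=0 s1=1 s2=1
t7.Δ0 s3=0 s0=1 clk=1 s6=0 s1=1 s2=1
t7.Δ1 s3=0 s0=1 clk=0 s6=0 s1=1 s2=1
t8.Δ0 s3=0 s0=1 clk=0 s6=0 s1=1 s2=1
t8.Δ1 s3=0 s0=1 clk=1 s6=0 s1=1 s2=1
t8.Δ2 s3=0 s0=0 clk=1 s6=0 s1=1 s2=1
t8.Δ3 s3=1 s0=0 clk=1 s6=0 s1=0 s2=1
t8.Δ4 s3=1 s0=0 clk=1 s6=0 s1=1 s2=1

1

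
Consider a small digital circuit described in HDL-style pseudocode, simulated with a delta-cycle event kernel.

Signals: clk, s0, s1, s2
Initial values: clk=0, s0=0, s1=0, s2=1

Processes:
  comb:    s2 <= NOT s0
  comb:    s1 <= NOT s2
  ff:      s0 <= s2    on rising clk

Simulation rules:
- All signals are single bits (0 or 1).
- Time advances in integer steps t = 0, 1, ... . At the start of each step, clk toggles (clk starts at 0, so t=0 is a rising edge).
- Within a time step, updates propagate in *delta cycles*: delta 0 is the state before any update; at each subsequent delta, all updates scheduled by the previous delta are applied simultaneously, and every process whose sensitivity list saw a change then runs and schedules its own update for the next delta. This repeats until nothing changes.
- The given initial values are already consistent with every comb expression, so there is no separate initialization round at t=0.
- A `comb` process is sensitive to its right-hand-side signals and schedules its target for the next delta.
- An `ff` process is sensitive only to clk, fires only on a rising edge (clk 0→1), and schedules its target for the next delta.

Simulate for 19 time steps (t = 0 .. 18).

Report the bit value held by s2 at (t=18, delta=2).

t=0 Δ0: clk=0 s1=0 s2=1 s0=0
  Δ1: clk:0→1
  Δ2: s0:0→1
  Δ3: s2:1→0
  Δ4: s1:0→1
  (4Δ to stable)
t=1 Δ0: clk=1 s1=1 s2=0 s0=1
  Δ1: clk:1→0
  (1Δ to stable)
t=2 Δ0: clk=0 s1=1 s2=0 s0=1
  Δ1: clk:0→1
  Δ2: s0:1→0
  Δ3: s2:0→1
  Δ4: s1:1→0
  (4Δ to stable)
t=3 Δ0: clk=1 s1=0 s2=1 s0=0
  Δ1: clk:1→0
  (1Δ to stable)
t=4 Δ0: clk=0 s1=0 s2=1 s0=0
  Δ1: clk:0→1
  Δ2: s0:0→1
  Δ3: s2:1→0
  Δ4: s1:0→1
  (4Δ to stable)
t=5 Δ0: clk=1 s1=1 s2=0 s0=1
  Δ1: clk:1→0
  (1Δ to stable)
t=6 Δ0: clk=0 s1=1 s2=0 s0=1
  Δ1: clk:0→1
  Δ2: s0:1→0
  Δ3: s2:0→1
  Δ4: s1:1→0
  (4Δ to stable)
t=7 Δ0: clk=1 s1=0 s2=1 s0=0
  Δ1: clk:1→0
  (1Δ to stable)
t=8 Δ0: clk=0 s1=0 s2=1 s0=0
  Δ1: clk:0→1
  Δ2: s0:0→1
  Δ3: s2:1→0
  Δ4: s1:0→1
  (4Δ to stable)
t=9 Δ0: clk=1 s1=1 s2=0 s0=1
  Δ1: clk:1→0
  (1Δ to stable)
t=10 Δ0: clk=0 s1=1 s2=0 s0=1
  Δ1: clk:0→1
  Δ2: s0:1→0
  Δ3: s2:0→1
  Δ4: s1:1→0
  (4Δ to stable)
t=11 Δ0: clk=1 s1=0 s2=1 s0=0
  Δ1: clk:1→0
  (1Δ to stable)
t=12 Δ0: clk=0 s1=0 s2=1 s0=0
  Δ1: clk:0→1
  Δ2: s0:0→1
  Δ3: s2:1→0
  Δ4: s1:0→1
  (4Δ to stable)
t=13 Δ0: clk=1 s1=1 s2=0 s0=1
  Δ1: clk:1→0
  (1Δ to stable)
t=14 Δ0: clk=0 s1=1 s2=0 s0=1
  Δ1: clk:0→1
  Δ2: s0:1→0
  Δ3: s2:0→1
  Δ4: s1:1→0
  (4Δ to stable)
t=15 Δ0: clk=1 s1=0 s2=1 s0=0
  Δ1: clk:1→0
  (1Δ to stable)
t=16 Δ0: clk=0 s1=0 s2=1 s0=0
  Δ1: clk:0→1
  Δ2: s0:0→1
  Δ3: s2:1→0
  Δ4: s1:0→1
  (4Δ to stable)
t=17 Δ0: clk=1 s1=1 s2=0 s0=1
  Δ1: clk:1→0
  (1Δ to stable)
t=18 Δ0: clk=0 s1=1 s2=0 s0=1
  Δ1: clk:0→1
  Δ2: s0:1→0
  Δ3: s2:0→1
  Δ4: s1:1→0
  (4Δ to stable)

0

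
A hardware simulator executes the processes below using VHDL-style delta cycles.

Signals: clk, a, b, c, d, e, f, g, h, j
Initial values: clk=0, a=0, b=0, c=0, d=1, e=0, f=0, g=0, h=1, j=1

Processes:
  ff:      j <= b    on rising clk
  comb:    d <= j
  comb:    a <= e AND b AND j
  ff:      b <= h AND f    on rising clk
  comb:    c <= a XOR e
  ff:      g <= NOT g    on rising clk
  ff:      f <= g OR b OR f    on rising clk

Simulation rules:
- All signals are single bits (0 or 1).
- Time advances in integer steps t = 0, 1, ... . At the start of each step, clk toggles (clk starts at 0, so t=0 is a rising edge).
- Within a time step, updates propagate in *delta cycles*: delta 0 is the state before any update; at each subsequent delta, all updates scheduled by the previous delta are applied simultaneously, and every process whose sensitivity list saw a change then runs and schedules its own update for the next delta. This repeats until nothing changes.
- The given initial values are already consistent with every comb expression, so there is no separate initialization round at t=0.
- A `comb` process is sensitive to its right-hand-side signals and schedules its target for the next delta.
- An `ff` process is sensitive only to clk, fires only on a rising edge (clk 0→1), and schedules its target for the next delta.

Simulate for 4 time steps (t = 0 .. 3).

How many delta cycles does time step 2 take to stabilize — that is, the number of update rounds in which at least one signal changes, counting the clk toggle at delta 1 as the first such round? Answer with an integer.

2

t=0 Δ0: e=0 h=1 clk=0 d=1 b=0 c=0 g=0 a=0 f=0 j=1
  Δ1: clk:0→1
  Δ2: g:0→1, j:1→0
  Δ3: d:1→0
  (3Δ to stable)
t=1 Δ0: e=0 h=1 clk=1 d=0 b=0 c=0 g=1 a=0 f=0 j=0
  Δ1: clk:1→0
  (1Δ to stable)
t=2 Δ0: e=0 h=1 clk=0 d=0 b=0 c=0 g=1 a=0 f=0 j=0
  Δ1: clk:0→1
  Δ2: g:1→0, f:0→1
  (2Δ to stable)
t=3 Δ0: e=0 h=1 clk=1 d=0 b=0 c=0 g=0 a=0 f=1 j=0
  Δ1: clk:1→0
  (1Δ to stable)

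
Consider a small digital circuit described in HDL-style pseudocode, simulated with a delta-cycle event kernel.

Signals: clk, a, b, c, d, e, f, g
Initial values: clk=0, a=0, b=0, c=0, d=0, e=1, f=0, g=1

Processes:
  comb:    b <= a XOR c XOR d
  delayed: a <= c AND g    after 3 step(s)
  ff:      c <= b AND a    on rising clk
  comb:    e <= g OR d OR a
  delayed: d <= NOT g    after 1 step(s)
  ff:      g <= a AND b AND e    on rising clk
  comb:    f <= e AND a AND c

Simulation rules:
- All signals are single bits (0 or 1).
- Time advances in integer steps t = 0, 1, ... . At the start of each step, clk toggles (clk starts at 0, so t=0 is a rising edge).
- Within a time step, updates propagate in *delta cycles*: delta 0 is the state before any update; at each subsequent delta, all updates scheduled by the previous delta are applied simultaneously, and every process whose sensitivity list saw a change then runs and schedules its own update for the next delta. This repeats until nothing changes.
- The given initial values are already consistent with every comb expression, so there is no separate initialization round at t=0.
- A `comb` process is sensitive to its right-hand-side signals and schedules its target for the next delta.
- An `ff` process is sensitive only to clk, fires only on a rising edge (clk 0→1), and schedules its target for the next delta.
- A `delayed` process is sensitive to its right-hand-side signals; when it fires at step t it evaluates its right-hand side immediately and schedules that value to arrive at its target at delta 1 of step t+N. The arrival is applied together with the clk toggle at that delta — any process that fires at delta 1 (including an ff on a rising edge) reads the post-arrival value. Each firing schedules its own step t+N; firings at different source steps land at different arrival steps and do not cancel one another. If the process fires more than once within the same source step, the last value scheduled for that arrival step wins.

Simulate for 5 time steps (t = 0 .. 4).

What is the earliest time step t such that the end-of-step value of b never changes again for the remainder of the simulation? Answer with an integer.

1

[bits: g,clk,f,e,a,b,c,d]
t=0: Δ0=10010000 Δ1=11010000 Δ2=01010000 Δ3=01000000 | 3Δ
t=1: Δ0=01000000 Δ1=00000001 Δ2=00010101 | 2Δ
t=2: Δ0=00010101 Δ1=01010101 | 1Δ
t=3: Δ0=01010101 Δ1=00010101 | 1Δ
t=4: Δ0=00010101 Δ1=01010101 | 1Δ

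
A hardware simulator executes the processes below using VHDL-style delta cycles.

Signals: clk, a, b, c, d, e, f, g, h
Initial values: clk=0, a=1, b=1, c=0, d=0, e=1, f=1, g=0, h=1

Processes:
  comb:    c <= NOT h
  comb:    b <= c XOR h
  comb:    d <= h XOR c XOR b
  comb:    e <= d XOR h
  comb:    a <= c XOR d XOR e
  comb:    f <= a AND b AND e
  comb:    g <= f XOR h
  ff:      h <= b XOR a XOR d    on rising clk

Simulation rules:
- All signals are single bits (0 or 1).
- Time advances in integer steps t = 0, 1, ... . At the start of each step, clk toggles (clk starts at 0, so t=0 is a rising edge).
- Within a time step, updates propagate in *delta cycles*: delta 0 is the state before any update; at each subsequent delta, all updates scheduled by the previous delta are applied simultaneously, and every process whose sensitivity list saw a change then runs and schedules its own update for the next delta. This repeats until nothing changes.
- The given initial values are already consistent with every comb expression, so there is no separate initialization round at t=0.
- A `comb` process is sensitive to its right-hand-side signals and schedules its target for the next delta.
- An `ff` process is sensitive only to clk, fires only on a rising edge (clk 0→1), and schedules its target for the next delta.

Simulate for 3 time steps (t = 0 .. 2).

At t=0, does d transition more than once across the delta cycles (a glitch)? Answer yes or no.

yes

[bits: a,b,d,f,e,h,clk,g,c]
t=0: Δ0=110111000 Δ1=110111100 Δ2=110110100 Δ3=101100111 Δ4=011010111 Δ5=110010101 Δ6=010100101 Δ7=110000111 Δ8=110000101 | 8Δ
t=1: Δ0=110000101 Δ1=110000001 | 1Δ
t=2: Δ0=110000001 Δ1=110000101 | 1Δ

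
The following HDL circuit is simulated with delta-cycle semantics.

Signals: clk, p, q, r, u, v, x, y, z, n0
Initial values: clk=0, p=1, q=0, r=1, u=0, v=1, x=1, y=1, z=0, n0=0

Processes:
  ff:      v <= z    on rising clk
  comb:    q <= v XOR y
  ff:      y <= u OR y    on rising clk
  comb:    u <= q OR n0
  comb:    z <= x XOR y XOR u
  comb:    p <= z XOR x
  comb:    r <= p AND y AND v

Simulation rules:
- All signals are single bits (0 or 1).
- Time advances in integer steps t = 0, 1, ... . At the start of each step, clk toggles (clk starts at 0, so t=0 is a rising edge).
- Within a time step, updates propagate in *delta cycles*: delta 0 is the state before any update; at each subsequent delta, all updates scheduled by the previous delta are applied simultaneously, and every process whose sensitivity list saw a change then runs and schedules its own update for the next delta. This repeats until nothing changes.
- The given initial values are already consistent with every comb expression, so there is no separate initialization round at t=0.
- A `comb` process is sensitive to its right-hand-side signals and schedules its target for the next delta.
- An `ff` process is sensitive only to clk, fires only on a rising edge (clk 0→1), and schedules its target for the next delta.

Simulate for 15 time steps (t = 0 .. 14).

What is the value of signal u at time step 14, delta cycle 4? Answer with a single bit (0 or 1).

0

[bits: z,x,clk,q,y,r,p,n0,v,u]
t=0: Δ0=0100111010 Δ1=0110111010 Δ2=0110111000 Δ3=0111101000 Δ4=0111101001 Δ5=1111101001 Δ6=1111100001 | 6Δ
t=1: Δ0=1111100001 Δ1=1101100001 | 1Δ
t=2: Δ0=1101100001 Δ1=1111100001 Δ2=1111100011 Δ3=1110100011 Δ4=1110100010 Δ5=0110100010 Δ6=0110101010 Δ7=0110111010 | 7Δ
t=3: Δ0=0110111010 Δ1=0100111010 | 1Δ
t=4: Δ0=0100111010 Δ1=0110111010 Δ2=0110111000 Δ3=0111101000 Δ4=0111101001 Δ5=1111101001 Δ6=1111100001 | 6Δ
t=5: Δ0=1111100001 Δ1=1101100001 | 1Δ
t=6: Δ0=1101100001 Δ1=1111100001 Δ2=1111100011 Δ3=1110100011 Δ4=1110100010 Δ5=0110100010 Δ6=0110101010 Δ7=0110111010 | 7Δ
t=7: Δ0=0110111010 Δ1=0100111010 | 1Δ
t=8: Δ0=0100111010 Δ1=0110111010 Δ2=0110111000 Δ3=0111101000 Δ4=0111101001 Δ5=1111101001 Δ6=1111100001 | 6Δ
t=9: Δ0=1111100001 Δ1=1101100001 | 1Δ
t=10: Δ0=1101100001 Δ1=1111100001 Δ2=1111100011 Δ3=1110100011 Δ4=1110100010 Δ5=0110100010 Δ6=0110101010 Δ7=0110111010 | 7Δ
t=11: Δ0=0110111010 Δ1=0100111010 | 1Δ
t=12: Δ0=0100111010 Δ1=0110111010 Δ2=0110111000 Δ3=0111101000 Δ4=0111101001 Δ5=1111101001 Δ6=1111100001 | 6Δ
t=13: Δ0=1111100001 Δ1=1101100001 | 1Δ
t=14: Δ0=1101100001 Δ1=1111100001 Δ2=1111100011 Δ3=1110100011 Δ4=1110100010 Δ5=0110100010 Δ6=0110101010 Δ7=0110111010 | 7Δ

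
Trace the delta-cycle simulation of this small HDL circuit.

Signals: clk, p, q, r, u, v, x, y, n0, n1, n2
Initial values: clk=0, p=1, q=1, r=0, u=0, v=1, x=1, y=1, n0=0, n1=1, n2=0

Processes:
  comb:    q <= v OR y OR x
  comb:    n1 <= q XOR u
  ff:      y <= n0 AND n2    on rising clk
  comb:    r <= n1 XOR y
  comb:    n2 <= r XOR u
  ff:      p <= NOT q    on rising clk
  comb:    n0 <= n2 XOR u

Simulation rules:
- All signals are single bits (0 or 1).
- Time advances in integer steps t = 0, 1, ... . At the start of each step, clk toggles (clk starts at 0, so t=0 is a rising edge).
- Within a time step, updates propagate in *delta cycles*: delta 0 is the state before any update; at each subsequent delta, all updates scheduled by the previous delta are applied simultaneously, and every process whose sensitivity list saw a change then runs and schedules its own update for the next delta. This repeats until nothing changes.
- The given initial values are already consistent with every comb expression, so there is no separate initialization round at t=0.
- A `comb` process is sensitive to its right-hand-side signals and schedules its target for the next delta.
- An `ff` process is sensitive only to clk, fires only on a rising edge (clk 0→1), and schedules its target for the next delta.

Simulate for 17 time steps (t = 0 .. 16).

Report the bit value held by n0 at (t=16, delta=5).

[bits: v,u,x,r,n2,n1,y,p,n0,clk,q]
t=0: Δ0=10100111001 Δ1=10100111011 Δ2=10100100011 Δ3=10110100011 Δ4=10111100011 Δ5=10111100111 | 5Δ
t=1: Δ0=10111100111 Δ1=10111100101 | 1Δ
t=2: Δ0=10111100101 Δ1=10111100111 Δ2=10111110111 Δ3=10101110111 Δ4=10100110111 Δ5=10100110011 | 5Δ
t=3: Δ0=10100110011 Δ1=10100110001 | 1Δ
t=4: Δ0=10100110001 Δ1=10100110011 Δ2=10100100011 Δ3=10110100011 Δ4=10111100011 Δ5=10111100111 | 5Δ
t=5: Δ0=10111100111 Δ1=10111100101 | 1Δ
t=6: Δ0=10111100101 Δ1=10111100111 Δ2=10111110111 Δ3=10101110111 Δ4=10100110111 Δ5=10100110011 | 5Δ
t=7: Δ0=10100110011 Δ1=10100110001 | 1Δ
t=8: Δ0=10100110001 Δ1=10100110011 Δ2=10100100011 Δ3=10110100011 Δ4=10111100011 Δ5=10111100111 | 5Δ
t=9: Δ0=10111100111 Δ1=10111100101 | 1Δ
t=10: Δ0=10111100101 Δ1=10111100111 Δ2=10111110111 Δ3=10101110111 Δ4=10100110111 Δ5=10100110011 | 5Δ
t=11: Δ0=10100110011 Δ1=10100110001 | 1Δ
t=12: Δ0=10100110001 Δ1=10100110011 Δ2=10100100011 Δ3=10110100011 Δ4=10111100011 Δ5=10111100111 | 5Δ
t=13: Δ0=10111100111 Δ1=10111100101 | 1Δ
t=14: Δ0=10111100101 Δ1=10111100111 Δ2=10111110111 Δ3=10101110111 Δ4=10100110111 Δ5=10100110011 | 5Δ
t=15: Δ0=10100110011 Δ1=10100110001 | 1Δ
t=16: Δ0=10100110001 Δ1=10100110011 Δ2=10100100011 Δ3=10110100011 Δ4=10111100011 Δ5=10111100111 | 5Δ

1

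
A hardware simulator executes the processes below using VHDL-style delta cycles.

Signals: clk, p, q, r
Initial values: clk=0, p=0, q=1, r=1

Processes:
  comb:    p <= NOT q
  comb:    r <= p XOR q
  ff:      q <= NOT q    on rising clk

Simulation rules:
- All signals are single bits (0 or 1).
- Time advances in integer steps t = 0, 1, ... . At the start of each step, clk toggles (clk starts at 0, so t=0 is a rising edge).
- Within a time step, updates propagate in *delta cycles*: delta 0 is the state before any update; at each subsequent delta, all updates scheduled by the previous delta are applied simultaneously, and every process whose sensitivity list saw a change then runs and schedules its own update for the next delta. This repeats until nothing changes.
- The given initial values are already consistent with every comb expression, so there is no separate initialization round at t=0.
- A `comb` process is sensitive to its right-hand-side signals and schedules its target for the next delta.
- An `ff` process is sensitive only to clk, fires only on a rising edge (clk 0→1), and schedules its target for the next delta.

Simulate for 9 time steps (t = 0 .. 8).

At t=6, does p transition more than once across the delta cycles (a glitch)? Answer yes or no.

t=0 Δ0: clk=0 r=1 q=1 p=0
  Δ1: clk:0→1
  Δ2: q:1→0
  Δ3: r:1→0, p:0→1
  Δ4: r:0→1
  (4Δ to stable)
t=1 Δ0: clk=1 r=1 q=0 p=1
  Δ1: clk:1→0
  (1Δ to stable)
t=2 Δ0: clk=0 r=1 q=0 p=1
  Δ1: clk:0→1
  Δ2: q:0→1
  Δ3: r:1→0, p:1→0
  Δ4: r:0→1
  (4Δ to stable)
t=3 Δ0: clk=1 r=1 q=1 p=0
  Δ1: clk:1→0
  (1Δ to stable)
t=4 Δ0: clk=0 r=1 q=1 p=0
  Δ1: clk:0→1
  Δ2: q:1→0
  Δ3: r:1→0, p:0→1
  Δ4: r:0→1
  (4Δ to stable)
t=5 Δ0: clk=1 r=1 q=0 p=1
  Δ1: clk:1→0
  (1Δ to stable)
t=6 Δ0: clk=0 r=1 q=0 p=1
  Δ1: clk:0→1
  Δ2: q:0→1
  Δ3: r:1→0, p:1→0
  Δ4: r:0→1
  (4Δ to stable)
t=7 Δ0: clk=1 r=1 q=1 p=0
  Δ1: clk:1→0
  (1Δ to stable)
t=8 Δ0: clk=0 r=1 q=1 p=0
  Δ1: clk:0→1
  Δ2: q:1→0
  Δ3: r:1→0, p:0→1
  Δ4: r:0→1
  (4Δ to stable)

no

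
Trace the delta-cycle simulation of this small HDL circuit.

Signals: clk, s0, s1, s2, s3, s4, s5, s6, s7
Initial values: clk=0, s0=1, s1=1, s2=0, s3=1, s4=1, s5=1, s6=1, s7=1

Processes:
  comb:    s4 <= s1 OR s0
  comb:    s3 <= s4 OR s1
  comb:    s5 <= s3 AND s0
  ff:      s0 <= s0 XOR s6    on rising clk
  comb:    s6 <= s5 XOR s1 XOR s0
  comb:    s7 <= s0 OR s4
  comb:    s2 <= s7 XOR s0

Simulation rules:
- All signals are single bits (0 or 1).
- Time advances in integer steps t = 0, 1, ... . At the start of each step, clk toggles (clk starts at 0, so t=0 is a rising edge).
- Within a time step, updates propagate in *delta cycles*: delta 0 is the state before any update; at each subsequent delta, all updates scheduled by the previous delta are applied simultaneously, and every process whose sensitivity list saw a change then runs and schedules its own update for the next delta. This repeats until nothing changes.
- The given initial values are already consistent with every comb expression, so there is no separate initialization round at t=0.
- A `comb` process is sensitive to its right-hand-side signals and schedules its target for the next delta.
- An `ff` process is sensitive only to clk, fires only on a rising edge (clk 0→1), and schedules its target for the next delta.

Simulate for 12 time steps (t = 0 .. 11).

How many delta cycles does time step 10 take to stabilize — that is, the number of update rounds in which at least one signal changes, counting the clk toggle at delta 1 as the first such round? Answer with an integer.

[bits: s4,s0,s6,s5,s2,s7,s3,clk,s1]
t=0: Δ0=111101101 Δ1=111101111 Δ2=101101111 Δ3=100011111 Δ4=101011111 | 4Δ
t=1: Δ0=101011111 Δ1=101011101 | 1Δ
t=2: Δ0=101011101 Δ1=101011111 Δ2=111011111 Δ3=110101111 Δ4=111101111 | 4Δ
t=3: Δ0=111101111 Δ1=111101101 | 1Δ
t=4: Δ0=111101101 Δ1=111101111 Δ2=101101111 Δ3=100011111 Δ4=101011111 | 4Δ
t=5: Δ0=101011111 Δ1=101011101 | 1Δ
t=6: Δ0=101011101 Δ1=101011111 Δ2=111011111 Δ3=110101111 Δ4=111101111 | 4Δ
t=7: Δ0=111101111 Δ1=111101101 | 1Δ
t=8: Δ0=111101101 Δ1=111101111 Δ2=101101111 Δ3=100011111 Δ4=101011111 | 4Δ
t=9: Δ0=101011111 Δ1=101011101 | 1Δ
t=10: Δ0=101011101 Δ1=101011111 Δ2=111011111 Δ3=110101111 Δ4=111101111 | 4Δ
t=11: Δ0=111101111 Δ1=111101101 | 1Δ

4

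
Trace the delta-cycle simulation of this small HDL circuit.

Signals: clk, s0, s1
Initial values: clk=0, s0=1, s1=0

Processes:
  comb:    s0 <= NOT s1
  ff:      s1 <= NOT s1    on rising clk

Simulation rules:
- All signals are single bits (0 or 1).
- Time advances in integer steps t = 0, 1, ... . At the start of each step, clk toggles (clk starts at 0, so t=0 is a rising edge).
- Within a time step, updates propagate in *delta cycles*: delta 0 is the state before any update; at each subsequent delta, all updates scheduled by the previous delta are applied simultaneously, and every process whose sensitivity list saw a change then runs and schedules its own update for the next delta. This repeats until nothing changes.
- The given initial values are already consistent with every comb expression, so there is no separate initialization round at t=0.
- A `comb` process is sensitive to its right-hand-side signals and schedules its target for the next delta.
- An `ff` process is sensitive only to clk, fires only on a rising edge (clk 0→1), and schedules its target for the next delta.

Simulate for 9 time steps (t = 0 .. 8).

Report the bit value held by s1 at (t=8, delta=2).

1

[bits: s0,clk,s1]
t=0: Δ0=100 Δ1=110 Δ2=111 Δ3=011 | 3Δ
t=1: Δ0=011 Δ1=001 | 1Δ
t=2: Δ0=001 Δ1=011 Δ2=010 Δ3=110 | 3Δ
t=3: Δ0=110 Δ1=100 | 1Δ
t=4: Δ0=100 Δ1=110 Δ2=111 Δ3=011 | 3Δ
t=5: Δ0=011 Δ1=001 | 1Δ
t=6: Δ0=001 Δ1=011 Δ2=010 Δ3=110 | 3Δ
t=7: Δ0=110 Δ1=100 | 1Δ
t=8: Δ0=100 Δ1=110 Δ2=111 Δ3=011 | 3Δ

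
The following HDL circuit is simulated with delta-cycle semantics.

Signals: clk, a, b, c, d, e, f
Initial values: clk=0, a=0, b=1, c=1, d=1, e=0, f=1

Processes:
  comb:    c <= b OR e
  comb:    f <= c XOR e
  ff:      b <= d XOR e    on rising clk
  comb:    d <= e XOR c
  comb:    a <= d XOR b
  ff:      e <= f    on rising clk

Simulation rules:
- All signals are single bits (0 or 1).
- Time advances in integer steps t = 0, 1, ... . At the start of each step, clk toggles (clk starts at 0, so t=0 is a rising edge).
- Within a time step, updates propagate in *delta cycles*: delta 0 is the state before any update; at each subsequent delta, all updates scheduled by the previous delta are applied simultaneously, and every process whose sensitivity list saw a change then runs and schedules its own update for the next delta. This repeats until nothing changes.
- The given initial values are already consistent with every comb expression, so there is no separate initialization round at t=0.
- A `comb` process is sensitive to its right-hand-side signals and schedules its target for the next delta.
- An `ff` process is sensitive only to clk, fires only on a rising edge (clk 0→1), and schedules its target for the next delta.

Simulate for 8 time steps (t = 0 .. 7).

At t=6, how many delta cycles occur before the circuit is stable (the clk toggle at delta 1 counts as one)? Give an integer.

t0.Δ0 a=0 e=0 c=1 d=1 f=1 b=1 clk=0
t0.Δ1 a=0 e=0 c=1 d=1 f=1 b=1 clk=1
t0.Δ2 a=0 e=1 c=1 d=1 f=1 b=1 clk=1
t0.Δ3 a=0 e=1 c=1 d=0 f=0 b=1 clk=1
t0.Δ4 a=1 e=1 c=1 d=0 f=0 b=1 clk=1
t1.Δ0 a=1 e=1 c=1 d=0 f=0 b=1 clk=1
t1.Δ1 a=1 e=1 c=1 d=0 f=0 b=1 clk=0
t2.Δ0 a=1 e=1 c=1 d=0 f=0 b=1 clk=0
t2.Δ1 a=1 e=1 c=1 d=0 f=0 b=1 clk=1
t2.Δ2 a=1 e=0 c=1 d=0 f=0 b=1 clk=1
t2.Δ3 a=1 e=0 c=1 d=1 f=1 b=1 clk=1
t2.Δ4 a=0 e=0 c=1 d=1 f=1 b=1 clk=1
t3.Δ0 a=0 e=0 c=1 d=1 f=1 b=1 clk=1
t3.Δ1 a=0 e=0 c=1 d=1 f=1 b=1 clk=0
t4.Δ0 a=0 e=0 c=1 d=1 f=1 b=1 clk=0
t4.Δ1 a=0 e=0 c=1 d=1 f=1 b=1 clk=1
t4.Δ2 a=0 e=1 c=1 d=1 f=1 b=1 clk=1
t4.Δ3 a=0 e=1 c=1 d=0 f=0 b=1 clk=1
t4.Δ4 a=1 e=1 c=1 d=0 f=0 b=1 clk=1
t5.Δ0 a=1 e=1 c=1 d=0 f=0 b=1 clk=1
t5.Δ1 a=1 e=1 c=1 d=0 f=0 b=1 clk=0
t6.Δ0 a=1 e=1 c=1 d=0 f=0 b=1 clk=0
t6.Δ1 a=1 e=1 c=1 d=0 f=0 b=1 clk=1
t6.Δ2 a=1 e=0 c=1 d=0 f=0 b=1 clk=1
t6.Δ3 a=1 e=0 c=1 d=1 f=1 b=1 clk=1
t6.Δ4 a=0 e=0 c=1 d=1 f=1 b=1 clk=1
t7.Δ0 a=0 e=0 c=1 d=1 f=1 b=1 clk=1
t7.Δ1 a=0 e=0 c=1 d=1 f=1 b=1 clk=0

4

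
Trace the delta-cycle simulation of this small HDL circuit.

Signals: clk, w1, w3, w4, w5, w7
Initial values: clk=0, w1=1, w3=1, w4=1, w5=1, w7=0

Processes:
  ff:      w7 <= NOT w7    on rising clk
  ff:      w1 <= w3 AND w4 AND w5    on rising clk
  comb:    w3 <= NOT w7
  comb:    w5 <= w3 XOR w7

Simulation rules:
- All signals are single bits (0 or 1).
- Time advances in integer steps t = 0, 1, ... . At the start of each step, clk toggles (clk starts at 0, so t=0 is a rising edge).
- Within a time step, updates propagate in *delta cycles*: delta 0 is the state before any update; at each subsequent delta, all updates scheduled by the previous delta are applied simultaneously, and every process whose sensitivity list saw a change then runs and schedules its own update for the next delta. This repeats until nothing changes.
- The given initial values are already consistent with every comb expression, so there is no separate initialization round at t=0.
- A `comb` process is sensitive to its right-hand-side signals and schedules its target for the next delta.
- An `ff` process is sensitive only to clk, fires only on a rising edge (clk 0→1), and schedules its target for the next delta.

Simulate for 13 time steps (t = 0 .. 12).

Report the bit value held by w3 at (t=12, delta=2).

t0.Δ0 w5=1 w1=1 w7=0 w4=1 w3=1 clk=0
t0.Δ1 w5=1 w1=1 w7=0 w4=1 w3=1 clk=1
t0.Δ2 w5=1 w1=1 w7=1 w4=1 w3=1 clk=1
t0.Δ3 w5=0 w1=1 w7=1 w4=1 w3=0 clk=1
t0.Δ4 w5=1 w1=1 w7=1 w4=1 w3=0 clk=1
t1.Δ0 w5=1 w1=1 w7=1 w4=1 w3=0 clk=1
t1.Δ1 w5=1 w1=1 w7=1 w4=1 w3=0 clk=0
t2.Δ0 w5=1 w1=1 w7=1 w4=1 w3=0 clk=0
t2.Δ1 w5=1 w1=1 w7=1 w4=1 w3=0 clk=1
t2.Δ2 w5=1 w1=0 w7=0 w4=1 w3=0 clk=1
t2.Δ3 w5=0 w1=0 w7=0 w4=1 w3=1 clk=1
t2.Δ4 w5=1 w1=0 w7=0 w4=1 w3=1 clk=1
t3.Δ0 w5=1 w1=0 w7=0 w4=1 w3=1 clk=1
t3.Δ1 w5=1 w1=0 w7=0 w4=1 w3=1 clk=0
t4.Δ0 w5=1 w1=0 w7=0 w4=1 w3=1 clk=0
t4.Δ1 w5=1 w1=0 w7=0 w4=1 w3=1 clk=1
t4.Δ2 w5=1 w1=1 w7=1 w4=1 w3=1 clk=1
t4.Δ3 w5=0 w1=1 w7=1 w4=1 w3=0 clk=1
t4.Δ4 w5=1 w1=1 w7=1 w4=1 w3=0 clk=1
t5.Δ0 w5=1 w1=1 w7=1 w4=1 w3=0 clk=1
t5.Δ1 w5=1 w1=1 w7=1 w4=1 w3=0 clk=0
t6.Δ0 w5=1 w1=1 w7=1 w4=1 w3=0 clk=0
t6.Δ1 w5=1 w1=1 w7=1 w4=1 w3=0 clk=1
t6.Δ2 w5=1 w1=0 w7=0 w4=1 w3=0 clk=1
t6.Δ3 w5=0 w1=0 w7=0 w4=1 w3=1 clk=1
t6.Δ4 w5=1 w1=0 w7=0 w4=1 w3=1 clk=1
t7.Δ0 w5=1 w1=0 w7=0 w4=1 w3=1 clk=1
t7.Δ1 w5=1 w1=0 w7=0 w4=1 w3=1 clk=0
t8.Δ0 w5=1 w1=0 w7=0 w4=1 w3=1 clk=0
t8.Δ1 w5=1 w1=0 w7=0 w4=1 w3=1 clk=1
t8.Δ2 w5=1 w1=1 w7=1 w4=1 w3=1 clk=1
t8.Δ3 w5=0 w1=1 w7=1 w4=1 w3=0 clk=1
t8.Δ4 w5=1 w1=1 w7=1 w4=1 w3=0 clk=1
t9.Δ0 w5=1 w1=1 w7=1 w4=1 w3=0 clk=1
t9.Δ1 w5=1 w1=1 w7=1 w4=1 w3=0 clk=0
t10.Δ0 w5=1 w1=1 w7=1 w4=1 w3=0 clk=0
t10.Δ1 w5=1 w1=1 w7=1 w4=1 w3=0 clk=1
t10.Δ2 w5=1 w1=0 w7=0 w4=1 w3=0 clk=1
t10.Δ3 w5=0 w1=0 w7=0 w4=1 w3=1 clk=1
t10.Δ4 w5=1 w1=0 w7=0 w4=1 w3=1 clk=1
t11.Δ0 w5=1 w1=0 w7=0 w4=1 w3=1 clk=1
t11.Δ1 w5=1 w1=0 w7=0 w4=1 w3=1 clk=0
t12.Δ0 w5=1 w1=0 w7=0 w4=1 w3=1 clk=0
t12.Δ1 w5=1 w1=0 w7=0 w4=1 w3=1 clk=1
t12.Δ2 w5=1 w1=1 w7=1 w4=1 w3=1 clk=1
t12.Δ3 w5=0 w1=1 w7=1 w4=1 w3=0 clk=1
t12.Δ4 w5=1 w1=1 w7=1 w4=1 w3=0 clk=1

1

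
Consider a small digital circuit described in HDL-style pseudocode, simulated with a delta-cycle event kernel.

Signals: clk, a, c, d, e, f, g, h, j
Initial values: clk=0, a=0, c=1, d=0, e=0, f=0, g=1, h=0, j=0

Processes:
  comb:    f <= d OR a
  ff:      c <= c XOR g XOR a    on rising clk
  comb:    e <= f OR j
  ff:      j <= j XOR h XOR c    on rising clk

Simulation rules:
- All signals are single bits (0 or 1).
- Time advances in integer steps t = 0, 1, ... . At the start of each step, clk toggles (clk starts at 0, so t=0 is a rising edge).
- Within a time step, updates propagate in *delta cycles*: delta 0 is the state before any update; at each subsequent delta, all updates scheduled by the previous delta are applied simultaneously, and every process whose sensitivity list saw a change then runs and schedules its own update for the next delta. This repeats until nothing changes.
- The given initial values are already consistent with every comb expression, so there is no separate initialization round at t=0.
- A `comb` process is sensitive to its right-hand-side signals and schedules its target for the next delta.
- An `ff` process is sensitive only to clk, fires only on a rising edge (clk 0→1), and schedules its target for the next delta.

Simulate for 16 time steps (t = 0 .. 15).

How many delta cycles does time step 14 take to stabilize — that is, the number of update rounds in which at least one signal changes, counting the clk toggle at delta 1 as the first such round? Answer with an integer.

t0.Δ0 c=1 j=0 clk=0 g=1 h=0 e=0 d=0 a=0 f=0
t0.Δ1 c=1 j=0 clk=1 g=1 h=0 e=0 d=0 a=0 f=0
t0.Δ2 c=0 j=1 clk=1 g=1 h=0 e=0 d=0 a=0 f=0
t0.Δ3 c=0 j=1 clk=1 g=1 h=0 e=1 d=0 a=0 f=0
t1.Δ0 c=0 j=1 clk=1 g=1 h=0 e=1 d=0 a=0 f=0
t1.Δ1 c=0 j=1 clk=0 g=1 h=0 e=1 d=0 a=0 f=0
t2.Δ0 c=0 j=1 clk=0 g=1 h=0 e=1 d=0 a=0 f=0
t2.Δ1 c=0 j=1 clk=1 g=1 h=0 e=1 d=0 a=0 f=0
t2.Δ2 c=1 j=1 clk=1 g=1 h=0 e=1 d=0 a=0 f=0
t3.Δ0 c=1 j=1 clk=1 g=1 h=0 e=1 d=0 a=0 f=0
t3.Δ1 c=1 j=1 clk=0 g=1 h=0 e=1 d=0 a=0 f=0
t4.Δ0 c=1 j=1 clk=0 g=1 h=0 e=1 d=0 a=0 f=0
t4.Δ1 c=1 j=1 clk=1 g=1 h=0 e=1 d=0 a=0 f=0
t4.Δ2 c=0 j=0 clk=1 g=1 h=0 e=1 d=0 a=0 f=0
t4.Δ3 c=0 j=0 clk=1 g=1 h=0 e=0 d=0 a=0 f=0
t5.Δ0 c=0 j=0 clk=1 g=1 h=0 e=0 d=0 a=0 f=0
t5.Δ1 c=0 j=0 clk=0 g=1 h=0 e=0 d=0 a=0 f=0
t6.Δ0 c=0 j=0 clk=0 g=1 h=0 e=0 d=0 a=0 f=0
t6.Δ1 c=0 j=0 clk=1 g=1 h=0 e=0 d=0 a=0 f=0
t6.Δ2 c=1 j=0 clk=1 g=1 h=0 e=0 d=0 a=0 f=0
t7.Δ0 c=1 j=0 clk=1 g=1 h=0 e=0 d=0 a=0 f=0
t7.Δ1 c=1 j=0 clk=0 g=1 h=0 e=0 d=0 a=0 f=0
t8.Δ0 c=1 j=0 clk=0 g=1 h=0 e=0 d=0 a=0 f=0
t8.Δ1 c=1 j=0 clk=1 g=1 h=0 e=0 d=0 a=0 f=0
t8.Δ2 c=0 j=1 clk=1 g=1 h=0 e=0 d=0 a=0 f=0
t8.Δ3 c=0 j=1 clk=1 g=1 h=0 e=1 d=0 a=0 f=0
t9.Δ0 c=0 j=1 clk=1 g=1 h=0 e=1 d=0 a=0 f=0
t9.Δ1 c=0 j=1 clk=0 g=1 h=0 e=1 d=0 a=0 f=0
t10.Δ0 c=0 j=1 clk=0 g=1 h=0 e=1 d=0 a=0 f=0
t10.Δ1 c=0 j=1 clk=1 g=1 h=0 e=1 d=0 a=0 f=0
t10.Δ2 c=1 j=1 clk=1 g=1 h=0 e=1 d=0 a=0 f=0
t11.Δ0 c=1 j=1 clk=1 g=1 h=0 e=1 d=0 a=0 f=0
t11.Δ1 c=1 j=1 clk=0 g=1 h=0 e=1 d=0 a=0 f=0
t12.Δ0 c=1 j=1 clk=0 g=1 h=0 e=1 d=0 a=0 f=0
t12.Δ1 c=1 j=1 clk=1 g=1 h=0 e=1 d=0 a=0 f=0
t12.Δ2 c=0 j=0 clk=1 g=1 h=0 e=1 d=0 a=0 f=0
t12.Δ3 c=0 j=0 clk=1 g=1 h=0 e=0 d=0 a=0 f=0
t13.Δ0 c=0 j=0 clk=1 g=1 h=0 e=0 d=0 a=0 f=0
t13.Δ1 c=0 j=0 clk=0 g=1 h=0 e=0 d=0 a=0 f=0
t14.Δ0 c=0 j=0 clk=0 g=1 h=0 e=0 d=0 a=0 f=0
t14.Δ1 c=0 j=0 clk=1 g=1 h=0 e=0 d=0 a=0 f=0
t14.Δ2 c=1 j=0 clk=1 g=1 h=0 e=0 d=0 a=0 f=0
t15.Δ0 c=1 j=0 clk=1 g=1 h=0 e=0 d=0 a=0 f=0
t15.Δ1 c=1 j=0 clk=0 g=1 h=0 e=0 d=0 a=0 f=0

2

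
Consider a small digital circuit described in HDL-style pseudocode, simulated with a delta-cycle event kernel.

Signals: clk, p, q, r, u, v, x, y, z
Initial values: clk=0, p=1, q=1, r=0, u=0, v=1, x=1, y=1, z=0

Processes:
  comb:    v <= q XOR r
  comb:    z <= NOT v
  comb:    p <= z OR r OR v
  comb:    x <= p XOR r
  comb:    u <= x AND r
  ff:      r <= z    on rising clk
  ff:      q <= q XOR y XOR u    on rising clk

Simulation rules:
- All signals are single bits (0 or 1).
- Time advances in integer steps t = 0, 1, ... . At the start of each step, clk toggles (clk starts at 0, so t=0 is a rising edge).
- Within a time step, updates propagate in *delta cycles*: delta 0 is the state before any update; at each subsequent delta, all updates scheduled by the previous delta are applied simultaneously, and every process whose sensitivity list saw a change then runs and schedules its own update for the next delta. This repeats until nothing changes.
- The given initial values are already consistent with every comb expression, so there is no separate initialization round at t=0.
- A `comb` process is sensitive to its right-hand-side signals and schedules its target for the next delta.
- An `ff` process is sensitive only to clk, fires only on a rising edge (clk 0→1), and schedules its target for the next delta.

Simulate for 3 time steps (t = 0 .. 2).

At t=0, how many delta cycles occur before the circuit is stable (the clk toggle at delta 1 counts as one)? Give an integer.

t0.Δ0 q=1 r=0 z=0 v=1 u=0 y=1 p=1 clk=0 x=1
t0.Δ1 q=1 r=0 z=0 v=1 u=0 y=1 p=1 clk=1 x=1
t0.Δ2 q=0 r=0 z=0 v=1 u=0 y=1 p=1 clk=1 x=1
t0.Δ3 q=0 r=0 z=0 v=0 u=0 y=1 p=1 clk=1 x=1
t0.Δ4 q=0 r=0 z=1 v=0 u=0 y=1 p=0 clk=1 x=1
t0.Δ5 q=0 r=0 z=1 v=0 u=0 y=1 p=1 clk=1 x=0
t0.Δ6 q=0 r=0 z=1 v=0 u=0 y=1 p=1 clk=1 x=1
t1.Δ0 q=0 r=0 z=1 v=0 u=0 y=1 p=1 clk=1 x=1
t1.Δ1 q=0 r=0 z=1 v=0 u=0 y=1 p=1 clk=0 x=1
t2.Δ0 q=0 r=0 z=1 v=0 u=0 y=1 p=1 clk=0 x=1
t2.Δ1 q=0 r=0 z=1 v=0 u=0 y=1 p=1 clk=1 x=1
t2.Δ2 q=1 r=1 z=1 v=0 u=0 y=1 p=1 clk=1 x=1
t2.Δ3 q=1 r=1 z=1 v=0 u=1 y=1 p=1 clk=1 x=0
t2.Δ4 q=1 r=1 z=1 v=0 u=0 y=1 p=1 clk=1 x=0

6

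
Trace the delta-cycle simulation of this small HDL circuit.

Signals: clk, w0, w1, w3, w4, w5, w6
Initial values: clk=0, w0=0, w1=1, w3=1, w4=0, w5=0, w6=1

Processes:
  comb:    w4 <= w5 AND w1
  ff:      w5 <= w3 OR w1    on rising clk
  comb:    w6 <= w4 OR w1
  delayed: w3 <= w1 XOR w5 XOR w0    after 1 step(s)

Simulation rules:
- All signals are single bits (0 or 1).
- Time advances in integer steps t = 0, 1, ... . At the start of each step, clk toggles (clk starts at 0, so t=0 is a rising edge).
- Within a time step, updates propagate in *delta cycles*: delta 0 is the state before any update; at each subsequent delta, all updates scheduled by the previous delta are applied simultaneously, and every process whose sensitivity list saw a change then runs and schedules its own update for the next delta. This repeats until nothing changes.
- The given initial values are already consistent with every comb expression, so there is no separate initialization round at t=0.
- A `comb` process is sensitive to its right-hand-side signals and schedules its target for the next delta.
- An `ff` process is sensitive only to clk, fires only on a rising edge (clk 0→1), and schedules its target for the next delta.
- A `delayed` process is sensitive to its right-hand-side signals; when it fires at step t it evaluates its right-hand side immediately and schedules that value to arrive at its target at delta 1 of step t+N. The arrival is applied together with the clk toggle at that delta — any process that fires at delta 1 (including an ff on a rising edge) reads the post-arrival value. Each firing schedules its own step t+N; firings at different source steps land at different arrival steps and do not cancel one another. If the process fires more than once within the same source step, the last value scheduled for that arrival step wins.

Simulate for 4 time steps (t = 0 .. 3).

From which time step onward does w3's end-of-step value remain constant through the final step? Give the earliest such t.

1

t0.Δ0 w3=1 w0=0 w6=1 w4=0 clk=0 w1=1 w5=0
t0.Δ1 w3=1 w0=0 w6=1 w4=0 clk=1 w1=1 w5=0
t0.Δ2 w3=1 w0=0 w6=1 w4=0 clk=1 w1=1 w5=1
t0.Δ3 w3=1 w0=0 w6=1 w4=1 clk=1 w1=1 w5=1
t1.Δ0 w3=1 w0=0 w6=1 w4=1 clk=1 w1=1 w5=1
t1.Δ1 w3=0 w0=0 w6=1 w4=1 clk=0 w1=1 w5=1
t2.Δ0 w3=0 w0=0 w6=1 w4=1 clk=0 w1=1 w5=1
t2.Δ1 w3=0 w0=0 w6=1 w4=1 clk=1 w1=1 w5=1
t3.Δ0 w3=0 w0=0 w6=1 w4=1 clk=1 w1=1 w5=1
t3.Δ1 w3=0 w0=0 w6=1 w4=1 clk=0 w1=1 w5=1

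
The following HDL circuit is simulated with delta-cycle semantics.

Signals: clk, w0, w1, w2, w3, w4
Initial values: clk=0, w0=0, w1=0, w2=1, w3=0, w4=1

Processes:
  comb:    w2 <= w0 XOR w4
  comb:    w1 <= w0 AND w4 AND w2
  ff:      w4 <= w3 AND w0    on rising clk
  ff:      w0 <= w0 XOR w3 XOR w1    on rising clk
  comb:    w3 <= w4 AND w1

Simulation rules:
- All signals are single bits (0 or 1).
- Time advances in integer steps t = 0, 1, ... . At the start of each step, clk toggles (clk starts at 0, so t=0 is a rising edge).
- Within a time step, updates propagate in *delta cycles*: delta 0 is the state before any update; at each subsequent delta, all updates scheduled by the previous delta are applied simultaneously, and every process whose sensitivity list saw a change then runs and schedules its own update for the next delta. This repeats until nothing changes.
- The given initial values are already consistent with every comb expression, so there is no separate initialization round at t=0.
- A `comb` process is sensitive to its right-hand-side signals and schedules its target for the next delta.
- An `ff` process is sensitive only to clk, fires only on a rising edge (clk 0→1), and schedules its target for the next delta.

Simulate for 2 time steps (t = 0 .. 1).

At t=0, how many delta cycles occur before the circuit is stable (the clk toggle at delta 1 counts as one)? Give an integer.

3

t0.Δ0 w0=0 w3=0 w4=1 w2=1 clk=0 w1=0
t0.Δ1 w0=0 w3=0 w4=1 w2=1 clk=1 w1=0
t0.Δ2 w0=0 w3=0 w4=0 w2=1 clk=1 w1=0
t0.Δ3 w0=0 w3=0 w4=0 w2=0 clk=1 w1=0
t1.Δ0 w0=0 w3=0 w4=0 w2=0 clk=1 w1=0
t1.Δ1 w0=0 w3=0 w4=0 w2=0 clk=0 w1=0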